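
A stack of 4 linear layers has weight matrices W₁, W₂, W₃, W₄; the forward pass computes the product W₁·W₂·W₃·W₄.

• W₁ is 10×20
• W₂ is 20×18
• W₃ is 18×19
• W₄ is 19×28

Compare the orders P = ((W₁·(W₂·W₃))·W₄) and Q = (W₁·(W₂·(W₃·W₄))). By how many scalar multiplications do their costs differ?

9296

Order P = ((W₁·(W₂·W₃))·W₄): (W₂·W₃): 20×18 by 18×19 → 20×19, cost 20·18·19 = 6840; (W₁·(W₂·W₃)): 10×20 by 20×19 → 10×19, cost 10·20·19 = 3800; cumulative 10640; ((W₁·(W₂·W₃))·W₄): 10×19 by 19×28 → 10×28, cost 10·19·28 = 5320; cumulative 15960. Total 15960.
Order Q = (W₁·(W₂·(W₃·W₄))): (W₃·W₄): 18×19 by 19×28 → 18×28, cost 18·19·28 = 9576; (W₂·(W₃·W₄)): 20×18 by 18×28 → 20×28, cost 20·18·28 = 10080; cumulative 19656; (W₁·(W₂·(W₃·W₄))): 10×20 by 20×28 → 10×28, cost 10·20·28 = 5600; cumulative 25256. Total 25256.
Difference: |15960 − 25256| = 9296.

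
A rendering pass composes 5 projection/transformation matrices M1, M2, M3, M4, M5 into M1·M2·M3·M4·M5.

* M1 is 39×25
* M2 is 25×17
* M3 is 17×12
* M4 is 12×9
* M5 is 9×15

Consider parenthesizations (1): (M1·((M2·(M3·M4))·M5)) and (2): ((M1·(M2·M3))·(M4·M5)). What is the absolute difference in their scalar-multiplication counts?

Order (1) = (M1·((M2·(M3·M4))·M5)): (M3·M4): 17×12 by 12×9 → 17×9, cost 17·12·9 = 1836; (M2·(M3·M4)): 25×17 by 17×9 → 25×9, cost 25·17·9 = 3825; cumulative 5661; ((M2·(M3·M4))·M5): 25×9 by 9×15 → 25×15, cost 25·9·15 = 3375; cumulative 9036; (M1·((M2·(M3·M4))·M5)): 39×25 by 25×15 → 39×15, cost 39·25·15 = 14625; cumulative 23661. Total 23661.
Order (2) = ((M1·(M2·M3))·(M4·M5)): (M2·M3): 25×17 by 17×12 → 25×12, cost 25·17·12 = 5100; (M1·(M2·M3)): 39×25 by 25×12 → 39×12, cost 39·25·12 = 11700; cumulative 16800; (M4·M5): 12×9 by 9×15 → 12×15, cost 12·9·15 = 1620; ((M1·(M2·M3))·(M4·M5)): 39×12 by 12×15 → 39×15, cost 39·12·15 = 7020; cumulative 25440. Total 25440.
Difference: |23661 − 25440| = 1779.

1779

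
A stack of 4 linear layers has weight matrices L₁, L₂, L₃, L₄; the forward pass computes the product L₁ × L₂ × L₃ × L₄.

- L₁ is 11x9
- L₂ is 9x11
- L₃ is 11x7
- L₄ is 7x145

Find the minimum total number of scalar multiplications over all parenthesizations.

Adjacent pairs: L₁L₂ = 11·9·11 = 1089; L₂L₃ = 9·11·7 = 693; L₃L₄ = 11·7·145 = 11165.
Length 3: L₁..L₃: k=1: 0+693+11·9·7=1386; k=2: 1089+0+11·11·7=1936 → min 1386 | L₂..L₄: k=2: 0+11165+9·11·145=25520; k=3: 693+0+9·7·145=9828 → min 9828.
Length 4: L₁..L₄: k=1: 0+9828+11·9·145=24183; k=2: 1089+11165+11·11·145=29799; k=3: 1386+0+11·7·145=12551 → min 12551.
Optimal order: ((L₁ × (L₂ × L₃)) × L₄) with cost 12551.

12551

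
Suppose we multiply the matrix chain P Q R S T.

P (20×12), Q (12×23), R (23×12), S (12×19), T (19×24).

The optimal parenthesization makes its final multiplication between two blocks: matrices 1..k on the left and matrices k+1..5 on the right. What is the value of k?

Adjacent pairs: PQ = 20·12·23 = 5520; QR = 12·23·12 = 3312; RS = 23·12·19 = 5244; ST = 12·19·24 = 5472.
Length 3: P..R: k=1: 0+3312+20·12·12=6192; k=2: 5520+0+20·23·12=11040 → min 6192 | Q..S: k=2: 0+5244+12·23·19=10488; k=3: 3312+0+12·12·19=6048 → min 6048 | R..T: k=3: 0+5472+23·12·24=12096; k=4: 5244+0+23·19·24=15732 → min 12096.
Length 4: P..S: k=1: 0+6048+20·12·19=10608; k=2: 5520+5244+20·23·19=19504; k=3: 6192+0+20·12·19=10752 → min 10608 | Q..T: k=2: 0+12096+12·23·24=18720; k=3: 3312+5472+12·12·24=12240; k=4: 6048+0+12·19·24=11520 → min 11520.
Top-level splits: k=1: (P..P)·(Q..T) → 0+11520+20·12·24 = 17280; k=2: (P..Q)·(R..T) → 5520+12096+20·23·24 = 28656; k=3: (P..R)·(S..T) → 6192+5472+20·12·24 = 17424; k=4: (P..S)·(T..T) → 10608+0+20·19·24 = 19728.
Best split is after P, i.e. k = 1.

1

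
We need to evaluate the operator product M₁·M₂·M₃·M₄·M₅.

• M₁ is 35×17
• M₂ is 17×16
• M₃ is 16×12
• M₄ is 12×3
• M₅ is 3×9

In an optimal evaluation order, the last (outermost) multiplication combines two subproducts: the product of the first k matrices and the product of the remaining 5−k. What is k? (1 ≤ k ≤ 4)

4

Adjacent pairs: M₁M₂ = 35·17·16 = 9520; M₂M₃ = 17·16·12 = 3264; M₃M₄ = 16·12·3 = 576; M₄M₅ = 12·3·9 = 324.
Length 3: M₁..M₃: k=1: 0+3264+35·17·12=10404; k=2: 9520+0+35·16·12=16240 → min 10404 | M₂..M₄: k=2: 0+576+17·16·3=1392; k=3: 3264+0+17·12·3=3876 → min 1392 | M₃..M₅: k=3: 0+324+16·12·9=2052; k=4: 576+0+16·3·9=1008 → min 1008.
Length 4: M₁..M₄: k=1: 0+1392+35·17·3=3177; k=2: 9520+576+35·16·3=11776; k=3: 10404+0+35·12·3=11664 → min 3177 | M₂..M₅: k=2: 0+1008+17·16·9=3456; k=3: 3264+324+17·12·9=5424; k=4: 1392+0+17·3·9=1851 → min 1851.
Top-level splits: k=1: (M₁..M₁)·(M₂..M₅) → 0+1851+35·17·9 = 7206; k=2: (M₁..M₂)·(M₃..M₅) → 9520+1008+35·16·9 = 15568; k=3: (M₁..M₃)·(M₄..M₅) → 10404+324+35·12·9 = 14508; k=4: (M₁..M₄)·(M₅..M₅) → 3177+0+35·3·9 = 4122.
Best split is after M₄, i.e. k = 4.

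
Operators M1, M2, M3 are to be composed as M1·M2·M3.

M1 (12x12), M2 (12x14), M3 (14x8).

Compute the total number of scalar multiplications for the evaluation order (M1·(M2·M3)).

2496

(M2·M3): 12×14 by 14×8 → 12×8, cost 12·14·8 = 1344
(M1·(M2·M3)): 12×12 by 12×8 → 12×8, cost 12·12·8 = 1152; cumulative 2496
Total: 2496 scalar multiplications.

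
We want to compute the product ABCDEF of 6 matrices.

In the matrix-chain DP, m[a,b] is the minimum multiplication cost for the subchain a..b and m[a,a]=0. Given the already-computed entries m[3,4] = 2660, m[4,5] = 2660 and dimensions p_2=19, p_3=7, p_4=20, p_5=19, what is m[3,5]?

5187

m[3,5] = min over k∈[3,4] of m[3,k]+m[k+1,5]+p_{2}·p_k·p_{5}.
k=3: 0 + 2660 + 19·7·19 = 5187; k=4: 2660 + 0 + 19·20·19 = 9880.
Minimum: 5187 at k=3.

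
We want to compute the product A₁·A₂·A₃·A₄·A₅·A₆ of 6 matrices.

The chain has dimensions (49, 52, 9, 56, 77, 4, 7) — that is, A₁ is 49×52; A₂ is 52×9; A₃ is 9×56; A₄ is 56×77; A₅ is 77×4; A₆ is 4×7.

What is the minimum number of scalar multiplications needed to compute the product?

32700

Adjacent pairs: A₁A₂ = 49·52·9 = 22932; A₂A₃ = 52·9·56 = 26208; A₃A₄ = 9·56·77 = 38808; A₄A₅ = 56·77·4 = 17248; A₅A₆ = 77·4·7 = 2156.
Length 3: A₁..A₃: k=1: 0+26208+49·52·56=168896; k=2: 22932+0+49·9·56=47628 → min 47628 | A₂..A₄: k=2: 0+38808+52·9·77=74844; k=3: 26208+0+52·56·77=250432 → min 74844 | A₃..A₅: k=3: 0+17248+9·56·4=19264; k=4: 38808+0+9·77·4=41580 → min 19264 | A₄..A₆: k=4: 0+2156+56·77·7=32340; k=5: 17248+0+56·4·7=18816 → min 18816.
Length 4: A₁..A₄: k=1: 0+74844+49·52·77=271040; k=2: 22932+38808+49·9·77=95697; k=3: 47628+0+49·56·77=258916 → min 95697 | A₂..A₅: k=2: 0+19264+52·9·4=21136; k=3: 26208+17248+52·56·4=55104; k=4: 74844+0+52·77·4=90860 → min 21136 | A₃..A₆: k=3: 0+18816+9·56·7=22344; k=4: 38808+2156+9·77·7=45815; k=5: 19264+0+9·4·7=19516 → min 19516.
Length 5: A₁..A₅: k=1: 0+21136+49·52·4=31328; k=2: 22932+19264+49·9·4=43960; k=3: 47628+17248+49·56·4=75852; k=4: 95697+0+49·77·4=110789 → min 31328 | A₂..A₆: k=2: 0+19516+52·9·7=22792; k=3: 26208+18816+52·56·7=65408; k=4: 74844+2156+52·77·7=105028; k=5: 21136+0+52·4·7=22592 → min 22592.
Length 6: A₁..A₆: k=1: 0+22592+49·52·7=40428; k=2: 22932+19516+49·9·7=45535; k=3: 47628+18816+49·56·7=85652; k=4: 95697+2156+49·77·7=124264; k=5: 31328+0+49·4·7=32700 → min 32700.
Optimal order: ((A₁·(A₂·(A₃·(A₄·A₅))))·A₆) with cost 32700.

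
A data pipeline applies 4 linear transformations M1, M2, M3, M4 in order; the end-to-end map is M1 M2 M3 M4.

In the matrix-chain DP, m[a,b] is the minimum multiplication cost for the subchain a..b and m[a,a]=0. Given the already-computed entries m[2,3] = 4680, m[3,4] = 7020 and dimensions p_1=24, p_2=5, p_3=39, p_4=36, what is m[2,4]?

m[2,4] = min over k∈[2,3] of m[2,k]+m[k+1,4]+p_{1}·p_k·p_{4}.
k=2: 0 + 7020 + 24·5·36 = 11340; k=3: 4680 + 0 + 24·39·36 = 38376.
Minimum: 11340 at k=2.

11340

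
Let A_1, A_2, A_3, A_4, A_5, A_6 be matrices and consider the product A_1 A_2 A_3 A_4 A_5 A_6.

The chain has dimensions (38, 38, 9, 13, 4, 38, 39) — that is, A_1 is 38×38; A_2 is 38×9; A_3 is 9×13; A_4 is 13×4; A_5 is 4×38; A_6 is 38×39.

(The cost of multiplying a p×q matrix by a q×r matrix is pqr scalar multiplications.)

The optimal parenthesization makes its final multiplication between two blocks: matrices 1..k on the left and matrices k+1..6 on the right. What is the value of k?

Adjacent pairs: A_1A_2 = 38·38·9 = 12996; A_2A_3 = 38·9·13 = 4446; A_3A_4 = 9·13·4 = 468; A_4A_5 = 13·4·38 = 1976; A_5A_6 = 4·38·39 = 5928.
Length 3: A_1..A_3: k=1: 0+4446+38·38·13=23218; k=2: 12996+0+38·9·13=17442 → min 17442 | A_2..A_4: k=2: 0+468+38·9·4=1836; k=3: 4446+0+38·13·4=6422 → min 1836 | A_3..A_5: k=3: 0+1976+9·13·38=6422; k=4: 468+0+9·4·38=1836 → min 1836 | A_4..A_6: k=4: 0+5928+13·4·39=7956; k=5: 1976+0+13·38·39=21242 → min 7956.
Length 4: A_1..A_4: k=1: 0+1836+38·38·4=7612; k=2: 12996+468+38·9·4=14832; k=3: 17442+0+38·13·4=19418 → min 7612 | A_2..A_5: k=2: 0+1836+38·9·38=14832; k=3: 4446+1976+38·13·38=25194; k=4: 1836+0+38·4·38=7612 → min 7612 | A_3..A_6: k=3: 0+7956+9·13·39=12519; k=4: 468+5928+9·4·39=7800; k=5: 1836+0+9·38·39=15174 → min 7800.
Length 5: A_1..A_5: k=1: 0+7612+38·38·38=62484; k=2: 12996+1836+38·9·38=27828; k=3: 17442+1976+38·13·38=38190; k=4: 7612+0+38·4·38=13388 → min 13388 | A_2..A_6: k=2: 0+7800+38·9·39=21138; k=3: 4446+7956+38·13·39=31668; k=4: 1836+5928+38·4·39=13692; k=5: 7612+0+38·38·39=63928 → min 13692.
Top-level splits: k=1: (A_1..A_1)·(A_2..A_6) → 0+13692+38·38·39 = 70008; k=2: (A_1..A_2)·(A_3..A_6) → 12996+7800+38·9·39 = 34134; k=3: (A_1..A_3)·(A_4..A_6) → 17442+7956+38·13·39 = 44664; k=4: (A_1..A_4)·(A_5..A_6) → 7612+5928+38·4·39 = 19468; k=5: (A_1..A_5)·(A_6..A_6) → 13388+0+38·38·39 = 69704.
Best split is after A_4, i.e. k = 4.

4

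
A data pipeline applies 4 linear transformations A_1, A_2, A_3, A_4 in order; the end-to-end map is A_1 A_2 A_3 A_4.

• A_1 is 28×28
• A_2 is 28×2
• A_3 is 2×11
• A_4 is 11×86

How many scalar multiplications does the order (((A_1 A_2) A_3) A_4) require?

28672

(A_1 A_2): 28×28 by 28×2 → 28×2, cost 28·28·2 = 1568
((A_1 A_2) A_3): 28×2 by 2×11 → 28×11, cost 28·2·11 = 616; cumulative 2184
(((A_1 A_2) A_3) A_4): 28×11 by 11×86 → 28×86, cost 28·11·86 = 26488; cumulative 28672
Total: 28672 scalar multiplications.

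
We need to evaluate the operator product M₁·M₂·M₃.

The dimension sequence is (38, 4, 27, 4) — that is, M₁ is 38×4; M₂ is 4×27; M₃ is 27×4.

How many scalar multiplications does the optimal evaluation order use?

1040

Order (M₁·(M₂·M₃)): (M₂·M₃): 4×27 by 27×4 → 4×4, cost 4·27·4 = 432; (M₁·(M₂·M₃)): 38×4 by 4×4 → 38×4, cost 38·4·4 = 608; cumulative 1040. Total 1040.
Order ((M₁·M₂)·M₃): (M₁·M₂): 38×4 by 4×27 → 38×27, cost 38·4·27 = 4104; ((M₁·M₂)·M₃): 38×27 by 27×4 → 38×4, cost 38·27·4 = 4104; cumulative 8208. Total 8208.
Minimum: 1040.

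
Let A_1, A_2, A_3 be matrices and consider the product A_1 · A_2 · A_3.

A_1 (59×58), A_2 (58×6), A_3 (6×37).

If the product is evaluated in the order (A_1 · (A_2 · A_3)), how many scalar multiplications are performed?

139490

(A_2 · A_3): 58×6 by 6×37 → 58×37, cost 58·6·37 = 12876
(A_1 · (A_2 · A_3)): 59×58 by 58×37 → 59×37, cost 59·58·37 = 126614; cumulative 139490
Total: 139490 scalar multiplications.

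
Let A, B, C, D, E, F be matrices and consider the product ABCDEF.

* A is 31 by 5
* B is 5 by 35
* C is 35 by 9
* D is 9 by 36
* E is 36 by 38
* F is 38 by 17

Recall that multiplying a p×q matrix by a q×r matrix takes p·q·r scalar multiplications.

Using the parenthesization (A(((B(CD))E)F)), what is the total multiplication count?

(CD): 35×9 by 9×36 → 35×36, cost 35·9·36 = 11340
(B(CD)): 5×35 by 35×36 → 5×36, cost 5·35·36 = 6300; cumulative 17640
((B(CD))E): 5×36 by 36×38 → 5×38, cost 5·36·38 = 6840; cumulative 24480
(((B(CD))E)F): 5×38 by 38×17 → 5×17, cost 5·38·17 = 3230; cumulative 27710
(A(((B(CD))E)F)): 31×5 by 5×17 → 31×17, cost 31·5·17 = 2635; cumulative 30345
Total: 30345 scalar multiplications.

30345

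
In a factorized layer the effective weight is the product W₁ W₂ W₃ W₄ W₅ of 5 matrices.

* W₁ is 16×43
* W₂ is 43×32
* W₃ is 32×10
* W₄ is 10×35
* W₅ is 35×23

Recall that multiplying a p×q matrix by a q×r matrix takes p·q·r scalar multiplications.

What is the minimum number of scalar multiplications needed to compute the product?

32370

Adjacent pairs: W₁W₂ = 16·43·32 = 22016; W₂W₃ = 43·32·10 = 13760; W₃W₄ = 32·10·35 = 11200; W₄W₅ = 10·35·23 = 8050.
Length 3: W₁..W₃: k=1: 0+13760+16·43·10=20640; k=2: 22016+0+16·32·10=27136 → min 20640 | W₂..W₄: k=2: 0+11200+43·32·35=59360; k=3: 13760+0+43·10·35=28810 → min 28810 | W₃..W₅: k=3: 0+8050+32·10·23=15410; k=4: 11200+0+32·35·23=36960 → min 15410.
Length 4: W₁..W₄: k=1: 0+28810+16·43·35=52890; k=2: 22016+11200+16·32·35=51136; k=3: 20640+0+16·10·35=26240 → min 26240 | W₂..W₅: k=2: 0+15410+43·32·23=47058; k=3: 13760+8050+43·10·23=31700; k=4: 28810+0+43·35·23=63425 → min 31700.
Length 5: W₁..W₅: k=1: 0+31700+16·43·23=47524; k=2: 22016+15410+16·32·23=49202; k=3: 20640+8050+16·10·23=32370; k=4: 26240+0+16·35·23=39120 → min 32370.
Optimal order: ((W₁ (W₂ W₃)) (W₄ W₅)) with cost 32370.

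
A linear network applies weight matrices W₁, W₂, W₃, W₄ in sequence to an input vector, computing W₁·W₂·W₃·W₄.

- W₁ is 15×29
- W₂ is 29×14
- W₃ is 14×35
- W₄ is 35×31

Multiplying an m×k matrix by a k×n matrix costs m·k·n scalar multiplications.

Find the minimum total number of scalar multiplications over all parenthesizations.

27790

Adjacent pairs: W₁W₂ = 15·29·14 = 6090; W₂W₃ = 29·14·35 = 14210; W₃W₄ = 14·35·31 = 15190.
Length 3: W₁..W₃: k=1: 0+14210+15·29·35=29435; k=2: 6090+0+15·14·35=13440 → min 13440 | W₂..W₄: k=2: 0+15190+29·14·31=27776; k=3: 14210+0+29·35·31=45675 → min 27776.
Length 4: W₁..W₄: k=1: 0+27776+15·29·31=41261; k=2: 6090+15190+15·14·31=27790; k=3: 13440+0+15·35·31=29715 → min 27790.
Optimal order: ((W₁·W₂)·(W₃·W₄)) with cost 27790.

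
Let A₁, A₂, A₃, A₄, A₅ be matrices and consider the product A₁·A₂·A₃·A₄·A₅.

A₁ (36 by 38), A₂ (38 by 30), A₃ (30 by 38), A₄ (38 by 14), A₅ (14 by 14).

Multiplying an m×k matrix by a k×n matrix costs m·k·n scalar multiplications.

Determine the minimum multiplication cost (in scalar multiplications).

56952

Adjacent pairs: A₁A₂ = 36·38·30 = 41040; A₂A₃ = 38·30·38 = 43320; A₃A₄ = 30·38·14 = 15960; A₄A₅ = 38·14·14 = 7448.
Length 3: A₁..A₃: k=1: 0+43320+36·38·38=95304; k=2: 41040+0+36·30·38=82080 → min 82080 | A₂..A₄: k=2: 0+15960+38·30·14=31920; k=3: 43320+0+38·38·14=63536 → min 31920 | A₃..A₅: k=3: 0+7448+30·38·14=23408; k=4: 15960+0+30·14·14=21840 → min 21840.
Length 4: A₁..A₄: k=1: 0+31920+36·38·14=51072; k=2: 41040+15960+36·30·14=72120; k=3: 82080+0+36·38·14=101232 → min 51072 | A₂..A₅: k=2: 0+21840+38·30·14=37800; k=3: 43320+7448+38·38·14=70984; k=4: 31920+0+38·14·14=39368 → min 37800.
Length 5: A₁..A₅: k=1: 0+37800+36·38·14=56952; k=2: 41040+21840+36·30·14=78000; k=3: 82080+7448+36·38·14=108680; k=4: 51072+0+36·14·14=58128 → min 56952.
Optimal order: (A₁·(A₂·((A₃·A₄)·A₅))) with cost 56952.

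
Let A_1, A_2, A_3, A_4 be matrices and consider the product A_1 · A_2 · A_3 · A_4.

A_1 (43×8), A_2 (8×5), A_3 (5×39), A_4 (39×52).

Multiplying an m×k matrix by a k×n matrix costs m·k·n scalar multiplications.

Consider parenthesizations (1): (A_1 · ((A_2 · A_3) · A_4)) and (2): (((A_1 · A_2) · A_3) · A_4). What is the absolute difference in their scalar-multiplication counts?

61637

Order (1) = (A_1 · ((A_2 · A_3) · A_4)): (A_2 · A_3): 8×5 by 5×39 → 8×39, cost 8·5·39 = 1560; ((A_2 · A_3) · A_4): 8×39 by 39×52 → 8×52, cost 8·39·52 = 16224; cumulative 17784; (A_1 · ((A_2 · A_3) · A_4)): 43×8 by 8×52 → 43×52, cost 43·8·52 = 17888; cumulative 35672. Total 35672.
Order (2) = (((A_1 · A_2) · A_3) · A_4): (A_1 · A_2): 43×8 by 8×5 → 43×5, cost 43·8·5 = 1720; ((A_1 · A_2) · A_3): 43×5 by 5×39 → 43×39, cost 43·5·39 = 8385; cumulative 10105; (((A_1 · A_2) · A_3) · A_4): 43×39 by 39×52 → 43×52, cost 43·39·52 = 87204; cumulative 97309. Total 97309.
Difference: |35672 − 97309| = 61637.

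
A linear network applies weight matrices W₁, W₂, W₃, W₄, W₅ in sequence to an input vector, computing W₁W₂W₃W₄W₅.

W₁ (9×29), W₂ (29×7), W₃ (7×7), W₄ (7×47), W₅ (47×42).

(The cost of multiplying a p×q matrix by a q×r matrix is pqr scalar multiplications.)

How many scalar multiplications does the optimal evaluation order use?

Adjacent pairs: W₁W₂ = 9·29·7 = 1827; W₂W₃ = 29·7·7 = 1421; W₃W₄ = 7·7·47 = 2303; W₄W₅ = 7·47·42 = 13818.
Length 3: W₁..W₃: k=1: 0+1421+9·29·7=3248; k=2: 1827+0+9·7·7=2268 → min 2268 | W₂..W₄: k=2: 0+2303+29·7·47=11844; k=3: 1421+0+29·7·47=10962 → min 10962 | W₃..W₅: k=3: 0+13818+7·7·42=15876; k=4: 2303+0+7·47·42=16121 → min 15876.
Length 4: W₁..W₄: k=1: 0+10962+9·29·47=23229; k=2: 1827+2303+9·7·47=7091; k=3: 2268+0+9·7·47=5229 → min 5229 | W₂..W₅: k=2: 0+15876+29·7·42=24402; k=3: 1421+13818+29·7·42=23765; k=4: 10962+0+29·47·42=68208 → min 23765.
Length 5: W₁..W₅: k=1: 0+23765+9·29·42=34727; k=2: 1827+15876+9·7·42=20349; k=3: 2268+13818+9·7·42=18732; k=4: 5229+0+9·47·42=22995 → min 18732.
Optimal order: (((W₁W₂)W₃)(W₄W₅)) with cost 18732.

18732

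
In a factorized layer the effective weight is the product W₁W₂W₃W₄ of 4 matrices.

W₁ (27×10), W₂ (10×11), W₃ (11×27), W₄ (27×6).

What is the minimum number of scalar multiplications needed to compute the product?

Adjacent pairs: W₁W₂ = 27·10·11 = 2970; W₂W₃ = 10·11·27 = 2970; W₃W₄ = 11·27·6 = 1782.
Length 3: W₁..W₃: k=1: 0+2970+27·10·27=10260; k=2: 2970+0+27·11·27=10989 → min 10260 | W₂..W₄: k=2: 0+1782+10·11·6=2442; k=3: 2970+0+10·27·6=4590 → min 2442.
Length 4: W₁..W₄: k=1: 0+2442+27·10·6=4062; k=2: 2970+1782+27·11·6=6534; k=3: 10260+0+27·27·6=14634 → min 4062.
Optimal order: (W₁(W₂(W₃W₄))) with cost 4062.

4062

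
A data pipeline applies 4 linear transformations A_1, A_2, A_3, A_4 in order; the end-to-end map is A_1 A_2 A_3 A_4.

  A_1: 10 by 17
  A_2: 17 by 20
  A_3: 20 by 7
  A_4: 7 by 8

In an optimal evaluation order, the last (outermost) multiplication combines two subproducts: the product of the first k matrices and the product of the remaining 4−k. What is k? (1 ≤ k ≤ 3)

Adjacent pairs: A_1A_2 = 10·17·20 = 3400; A_2A_3 = 17·20·7 = 2380; A_3A_4 = 20·7·8 = 1120.
Length 3: A_1..A_3: k=1: 0+2380+10·17·7=3570; k=2: 3400+0+10·20·7=4800 → min 3570 | A_2..A_4: k=2: 0+1120+17·20·8=3840; k=3: 2380+0+17·7·8=3332 → min 3332.
Top-level splits: k=1: (A_1..A_1)·(A_2..A_4) → 0+3332+10·17·8 = 4692; k=2: (A_1..A_2)·(A_3..A_4) → 3400+1120+10·20·8 = 6120; k=3: (A_1..A_3)·(A_4..A_4) → 3570+0+10·7·8 = 4130.
Best split is after A_3, i.e. k = 3.

3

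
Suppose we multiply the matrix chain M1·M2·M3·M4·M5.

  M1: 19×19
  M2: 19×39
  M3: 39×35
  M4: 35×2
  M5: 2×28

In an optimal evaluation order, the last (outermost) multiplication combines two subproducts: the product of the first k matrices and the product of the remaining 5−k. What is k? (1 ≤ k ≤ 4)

Adjacent pairs: M1M2 = 19·19·39 = 14079; M2M3 = 19·39·35 = 25935; M3M4 = 39·35·2 = 2730; M4M5 = 35·2·28 = 1960.
Length 3: M1..M3: k=1: 0+25935+19·19·35=38570; k=2: 14079+0+19·39·35=40014 → min 38570 | M2..M4: k=2: 0+2730+19·39·2=4212; k=3: 25935+0+19·35·2=27265 → min 4212 | M3..M5: k=3: 0+1960+39·35·28=40180; k=4: 2730+0+39·2·28=4914 → min 4914.
Length 4: M1..M4: k=1: 0+4212+19·19·2=4934; k=2: 14079+2730+19·39·2=18291; k=3: 38570+0+19·35·2=39900 → min 4934 | M2..M5: k=2: 0+4914+19·39·28=25662; k=3: 25935+1960+19·35·28=46515; k=4: 4212+0+19·2·28=5276 → min 5276.
Top-level splits: k=1: (M1..M1)·(M2..M5) → 0+5276+19·19·28 = 15384; k=2: (M1..M2)·(M3..M5) → 14079+4914+19·39·28 = 39741; k=3: (M1..M3)·(M4..M5) → 38570+1960+19·35·28 = 59150; k=4: (M1..M4)·(M5..M5) → 4934+0+19·2·28 = 5998.
Best split is after M4, i.e. k = 4.

4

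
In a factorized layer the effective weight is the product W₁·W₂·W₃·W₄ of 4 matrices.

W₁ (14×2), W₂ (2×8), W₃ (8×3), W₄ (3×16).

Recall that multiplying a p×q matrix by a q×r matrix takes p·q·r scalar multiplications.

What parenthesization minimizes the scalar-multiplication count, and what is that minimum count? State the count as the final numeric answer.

Adjacent pairs: W₁W₂ = 14·2·8 = 224; W₂W₃ = 2·8·3 = 48; W₃W₄ = 8·3·16 = 384.
Length 3: W₁..W₃: k=1: 0+48+14·2·3=132; k=2: 224+0+14·8·3=560 → min 132 | W₂..W₄: k=2: 0+384+2·8·16=640; k=3: 48+0+2·3·16=144 → min 144.
Length 4: W₁..W₄: k=1: 0+144+14·2·16=592; k=2: 224+384+14·8·16=2400; k=3: 132+0+14·3·16=804 → min 592.
Optimal parenthesization: (W₁·((W₂·W₃)·W₄)) with cost 592.

592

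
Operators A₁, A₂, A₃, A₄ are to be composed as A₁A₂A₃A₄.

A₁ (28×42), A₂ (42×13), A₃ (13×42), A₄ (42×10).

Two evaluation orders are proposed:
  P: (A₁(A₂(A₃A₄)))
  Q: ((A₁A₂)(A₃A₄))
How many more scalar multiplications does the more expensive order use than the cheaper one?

1708

Order P = (A₁(A₂(A₃A₄))): (A₃A₄): 13×42 by 42×10 → 13×10, cost 13·42·10 = 5460; (A₂(A₃A₄)): 42×13 by 13×10 → 42×10, cost 42·13·10 = 5460; cumulative 10920; (A₁(A₂(A₃A₄))): 28×42 by 42×10 → 28×10, cost 28·42·10 = 11760; cumulative 22680. Total 22680.
Order Q = ((A₁A₂)(A₃A₄)): (A₁A₂): 28×42 by 42×13 → 28×13, cost 28·42·13 = 15288; (A₃A₄): 13×42 by 42×10 → 13×10, cost 13·42·10 = 5460; ((A₁A₂)(A₃A₄)): 28×13 by 13×10 → 28×10, cost 28·13·10 = 3640; cumulative 24388. Total 24388.
Difference: |22680 − 24388| = 1708.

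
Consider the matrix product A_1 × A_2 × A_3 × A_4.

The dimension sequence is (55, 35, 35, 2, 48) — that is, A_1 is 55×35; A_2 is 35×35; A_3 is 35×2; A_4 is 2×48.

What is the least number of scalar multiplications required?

11580

Adjacent pairs: A_1A_2 = 55·35·35 = 67375; A_2A_3 = 35·35·2 = 2450; A_3A_4 = 35·2·48 = 3360.
Length 3: A_1..A_3: k=1: 0+2450+55·35·2=6300; k=2: 67375+0+55·35·2=71225 → min 6300 | A_2..A_4: k=2: 0+3360+35·35·48=62160; k=3: 2450+0+35·2·48=5810 → min 5810.
Length 4: A_1..A_4: k=1: 0+5810+55·35·48=98210; k=2: 67375+3360+55·35·48=163135; k=3: 6300+0+55·2·48=11580 → min 11580.
Optimal order: ((A_1 × (A_2 × A_3)) × A_4) with cost 11580.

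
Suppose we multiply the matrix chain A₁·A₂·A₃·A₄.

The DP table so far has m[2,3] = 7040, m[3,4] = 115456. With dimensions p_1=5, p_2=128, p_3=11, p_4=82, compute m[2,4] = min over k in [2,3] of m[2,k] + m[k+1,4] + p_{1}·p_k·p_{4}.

11550

m[2,4] = min over k∈[2,3] of m[2,k]+m[k+1,4]+p_{1}·p_k·p_{4}.
k=2: 0 + 115456 + 5·128·82 = 167936; k=3: 7040 + 0 + 5·11·82 = 11550.
Minimum: 11550 at k=3.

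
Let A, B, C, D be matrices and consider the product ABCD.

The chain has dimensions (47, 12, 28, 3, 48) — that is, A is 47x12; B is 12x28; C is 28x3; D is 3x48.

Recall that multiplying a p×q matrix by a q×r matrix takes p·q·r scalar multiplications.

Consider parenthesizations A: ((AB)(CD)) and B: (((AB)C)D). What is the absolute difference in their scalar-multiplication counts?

56484

Order A = ((AB)(CD)): (AB): 47×12 by 12×28 → 47×28, cost 47·12·28 = 15792; (CD): 28×3 by 3×48 → 28×48, cost 28·3·48 = 4032; ((AB)(CD)): 47×28 by 28×48 → 47×48, cost 47·28·48 = 63168; cumulative 82992. Total 82992.
Order B = (((AB)C)D): (AB): 47×12 by 12×28 → 47×28, cost 47·12·28 = 15792; ((AB)C): 47×28 by 28×3 → 47×3, cost 47·28·3 = 3948; cumulative 19740; (((AB)C)D): 47×3 by 3×48 → 47×48, cost 47·3·48 = 6768; cumulative 26508. Total 26508.
Difference: |82992 − 26508| = 56484.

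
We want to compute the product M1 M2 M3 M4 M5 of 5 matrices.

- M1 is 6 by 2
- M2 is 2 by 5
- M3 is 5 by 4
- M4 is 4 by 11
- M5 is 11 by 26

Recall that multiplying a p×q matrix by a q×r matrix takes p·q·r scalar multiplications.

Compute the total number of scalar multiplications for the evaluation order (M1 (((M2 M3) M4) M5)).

1012

(M2 M3): 2×5 by 5×4 → 2×4, cost 2·5·4 = 40
((M2 M3) M4): 2×4 by 4×11 → 2×11, cost 2·4·11 = 88; cumulative 128
(((M2 M3) M4) M5): 2×11 by 11×26 → 2×26, cost 2·11·26 = 572; cumulative 700
(M1 (((M2 M3) M4) M5)): 6×2 by 2×26 → 6×26, cost 6·2·26 = 312; cumulative 1012
Total: 1012 scalar multiplications.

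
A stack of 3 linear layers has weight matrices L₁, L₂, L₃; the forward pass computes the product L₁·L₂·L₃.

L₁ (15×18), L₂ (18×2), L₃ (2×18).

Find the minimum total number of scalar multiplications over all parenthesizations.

1080

Order (L₁·(L₂·L₃)): (L₂·L₃): 18×2 by 2×18 → 18×18, cost 18·2·18 = 648; (L₁·(L₂·L₃)): 15×18 by 18×18 → 15×18, cost 15·18·18 = 4860; cumulative 5508. Total 5508.
Order ((L₁·L₂)·L₃): (L₁·L₂): 15×18 by 18×2 → 15×2, cost 15·18·2 = 540; ((L₁·L₂)·L₃): 15×2 by 2×18 → 15×18, cost 15·2·18 = 540; cumulative 1080. Total 1080.
Minimum: 1080.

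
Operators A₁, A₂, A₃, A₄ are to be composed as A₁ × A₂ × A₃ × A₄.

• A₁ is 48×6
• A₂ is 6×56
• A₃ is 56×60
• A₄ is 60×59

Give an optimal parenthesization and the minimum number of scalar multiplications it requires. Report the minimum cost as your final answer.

58392

Adjacent pairs: A₁A₂ = 48·6·56 = 16128; A₂A₃ = 6·56·60 = 20160; A₃A₄ = 56·60·59 = 198240.
Length 3: A₁..A₃: k=1: 0+20160+48·6·60=37440; k=2: 16128+0+48·56·60=177408 → min 37440 | A₂..A₄: k=2: 0+198240+6·56·59=218064; k=3: 20160+0+6·60·59=41400 → min 41400.
Length 4: A₁..A₄: k=1: 0+41400+48·6·59=58392; k=2: 16128+198240+48·56·59=372960; k=3: 37440+0+48·60·59=207360 → min 58392.
Optimal parenthesization: (A₁ × ((A₂ × A₃) × A₄)) with cost 58392.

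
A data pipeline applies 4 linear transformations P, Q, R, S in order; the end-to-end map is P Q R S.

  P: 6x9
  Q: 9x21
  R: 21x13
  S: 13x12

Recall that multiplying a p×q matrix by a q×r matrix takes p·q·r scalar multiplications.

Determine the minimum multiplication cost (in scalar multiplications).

3708

Adjacent pairs: PQ = 6·9·21 = 1134; QR = 9·21·13 = 2457; RS = 21·13·12 = 3276.
Length 3: P..R: k=1: 0+2457+6·9·13=3159; k=2: 1134+0+6·21·13=2772 → min 2772 | Q..S: k=2: 0+3276+9·21·12=5544; k=3: 2457+0+9·13·12=3861 → min 3861.
Length 4: P..S: k=1: 0+3861+6·9·12=4509; k=2: 1134+3276+6·21·12=5922; k=3: 2772+0+6·13·12=3708 → min 3708.
Optimal order: (((P Q) R) S) with cost 3708.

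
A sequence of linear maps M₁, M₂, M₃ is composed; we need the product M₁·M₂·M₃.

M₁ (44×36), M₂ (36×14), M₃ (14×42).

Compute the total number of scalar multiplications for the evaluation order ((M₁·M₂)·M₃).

(M₁·M₂): 44×36 by 36×14 → 44×14, cost 44·36·14 = 22176
((M₁·M₂)·M₃): 44×14 by 14×42 → 44×42, cost 44·14·42 = 25872; cumulative 48048
Total: 48048 scalar multiplications.

48048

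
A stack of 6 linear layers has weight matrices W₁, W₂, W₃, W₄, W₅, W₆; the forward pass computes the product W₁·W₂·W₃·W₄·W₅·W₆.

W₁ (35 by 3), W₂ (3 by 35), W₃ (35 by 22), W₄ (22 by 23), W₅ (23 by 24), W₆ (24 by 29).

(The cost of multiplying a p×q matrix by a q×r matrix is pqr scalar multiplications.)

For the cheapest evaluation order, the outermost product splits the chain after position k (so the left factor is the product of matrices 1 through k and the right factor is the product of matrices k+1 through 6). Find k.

1

Adjacent pairs: W₁W₂ = 35·3·35 = 3675; W₂W₃ = 3·35·22 = 2310; W₃W₄ = 35·22·23 = 17710; W₄W₅ = 22·23·24 = 12144; W₅W₆ = 23·24·29 = 16008.
Length 3: W₁..W₃: k=1: 0+2310+35·3·22=4620; k=2: 3675+0+35·35·22=30625 → min 4620 | W₂..W₄: k=2: 0+17710+3·35·23=20125; k=3: 2310+0+3·22·23=3828 → min 3828 | W₃..W₅: k=3: 0+12144+35·22·24=30624; k=4: 17710+0+35·23·24=37030 → min 30624 | W₄..W₆: k=4: 0+16008+22·23·29=30682; k=5: 12144+0+22·24·29=27456 → min 27456.
Length 4: W₁..W₄: k=1: 0+3828+35·3·23=6243; k=2: 3675+17710+35·35·23=49560; k=3: 4620+0+35·22·23=22330 → min 6243 | W₂..W₅: k=2: 0+30624+3·35·24=33144; k=3: 2310+12144+3·22·24=16038; k=4: 3828+0+3·23·24=5484 → min 5484 | W₃..W₆: k=3: 0+27456+35·22·29=49786; k=4: 17710+16008+35·23·29=57063; k=5: 30624+0+35·24·29=54984 → min 49786.
Length 5: W₁..W₅: k=1: 0+5484+35·3·24=8004; k=2: 3675+30624+35·35·24=63699; k=3: 4620+12144+35·22·24=35244; k=4: 6243+0+35·23·24=25563 → min 8004 | W₂..W₆: k=2: 0+49786+3·35·29=52831; k=3: 2310+27456+3·22·29=31680; k=4: 3828+16008+3·23·29=21837; k=5: 5484+0+3·24·29=7572 → min 7572.
Top-level splits: k=1: (W₁..W₁)·(W₂..W₆) → 0+7572+35·3·29 = 10617; k=2: (W₁..W₂)·(W₃..W₆) → 3675+49786+35·35·29 = 88986; k=3: (W₁..W₃)·(W₄..W₆) → 4620+27456+35·22·29 = 54406; k=4: (W₁..W₄)·(W₅..W₆) → 6243+16008+35·23·29 = 45596; k=5: (W₁..W₅)·(W₆..W₆) → 8004+0+35·24·29 = 32364.
Best split is after W₁, i.e. k = 1.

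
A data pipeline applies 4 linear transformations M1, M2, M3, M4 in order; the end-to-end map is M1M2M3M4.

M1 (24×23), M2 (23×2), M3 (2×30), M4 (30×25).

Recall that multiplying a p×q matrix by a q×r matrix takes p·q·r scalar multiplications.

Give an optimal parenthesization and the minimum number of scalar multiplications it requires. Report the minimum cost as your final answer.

3804

Adjacent pairs: M1M2 = 24·23·2 = 1104; M2M3 = 23·2·30 = 1380; M3M4 = 2·30·25 = 1500.
Length 3: M1..M3: k=1: 0+1380+24·23·30=17940; k=2: 1104+0+24·2·30=2544 → min 2544 | M2..M4: k=2: 0+1500+23·2·25=2650; k=3: 1380+0+23·30·25=18630 → min 2650.
Length 4: M1..M4: k=1: 0+2650+24·23·25=16450; k=2: 1104+1500+24·2·25=3804; k=3: 2544+0+24·30·25=20544 → min 3804.
Optimal parenthesization: ((M1M2)(M3M4)) with cost 3804.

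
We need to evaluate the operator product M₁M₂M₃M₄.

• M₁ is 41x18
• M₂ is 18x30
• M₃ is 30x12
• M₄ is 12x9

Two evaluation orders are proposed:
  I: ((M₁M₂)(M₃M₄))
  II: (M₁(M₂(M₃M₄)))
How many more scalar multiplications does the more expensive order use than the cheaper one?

Order I = ((M₁M₂)(M₃M₄)): (M₁M₂): 41×18 by 18×30 → 41×30, cost 41·18·30 = 22140; (M₃M₄): 30×12 by 12×9 → 30×9, cost 30·12·9 = 3240; ((M₁M₂)(M₃M₄)): 41×30 by 30×9 → 41×9, cost 41·30·9 = 11070; cumulative 36450. Total 36450.
Order II = (M₁(M₂(M₃M₄))): (M₃M₄): 30×12 by 12×9 → 30×9, cost 30·12·9 = 3240; (M₂(M₃M₄)): 18×30 by 30×9 → 18×9, cost 18·30·9 = 4860; cumulative 8100; (M₁(M₂(M₃M₄))): 41×18 by 18×9 → 41×9, cost 41·18·9 = 6642; cumulative 14742. Total 14742.
Difference: |36450 − 14742| = 21708.

21708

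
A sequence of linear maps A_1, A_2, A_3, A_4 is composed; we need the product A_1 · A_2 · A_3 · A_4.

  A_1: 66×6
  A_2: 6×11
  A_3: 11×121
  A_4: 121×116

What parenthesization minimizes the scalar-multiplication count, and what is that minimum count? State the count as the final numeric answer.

Adjacent pairs: A_1A_2 = 66·6·11 = 4356; A_2A_3 = 6·11·121 = 7986; A_3A_4 = 11·121·116 = 154396.
Length 3: A_1..A_3: k=1: 0+7986+66·6·121=55902; k=2: 4356+0+66·11·121=92202 → min 55902 | A_2..A_4: k=2: 0+154396+6·11·116=162052; k=3: 7986+0+6·121·116=92202 → min 92202.
Length 4: A_1..A_4: k=1: 0+92202+66·6·116=138138; k=2: 4356+154396+66·11·116=242968; k=3: 55902+0+66·121·116=982278 → min 138138.
Optimal parenthesization: (A_1 · ((A_2 · A_3) · A_4)) with cost 138138.

138138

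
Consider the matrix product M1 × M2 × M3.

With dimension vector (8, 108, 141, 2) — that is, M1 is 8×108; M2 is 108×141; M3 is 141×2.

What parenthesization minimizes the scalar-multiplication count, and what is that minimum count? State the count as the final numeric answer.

(M1 × (M2 × M3)): cost 32184.
((M1 × M2) × M3): cost 124080.
Optimal: (M1 × (M2 × M3)) with cost 32184.

32184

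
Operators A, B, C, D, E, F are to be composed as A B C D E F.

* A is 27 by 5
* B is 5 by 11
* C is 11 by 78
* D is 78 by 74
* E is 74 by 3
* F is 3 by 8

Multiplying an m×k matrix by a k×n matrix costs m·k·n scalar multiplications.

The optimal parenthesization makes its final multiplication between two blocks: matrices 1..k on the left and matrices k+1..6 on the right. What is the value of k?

5

Adjacent pairs: AB = 27·5·11 = 1485; BC = 5·11·78 = 4290; CD = 11·78·74 = 63492; DE = 78·74·3 = 17316; EF = 74·3·8 = 1776.
Length 3: A..C: k=1: 0+4290+27·5·78=14820; k=2: 1485+0+27·11·78=24651 → min 14820 | B..D: k=2: 0+63492+5·11·74=67562; k=3: 4290+0+5·78·74=33150 → min 33150 | C..E: k=3: 0+17316+11·78·3=19890; k=4: 63492+0+11·74·3=65934 → min 19890 | D..F: k=4: 0+1776+78·74·8=47952; k=5: 17316+0+78·3·8=19188 → min 19188.
Length 4: A..D: k=1: 0+33150+27·5·74=43140; k=2: 1485+63492+27·11·74=86955; k=3: 14820+0+27·78·74=170664 → min 43140 | B..E: k=2: 0+19890+5·11·3=20055; k=3: 4290+17316+5·78·3=22776; k=4: 33150+0+5·74·3=34260 → min 20055 | C..F: k=3: 0+19188+11·78·8=26052; k=4: 63492+1776+11·74·8=71780; k=5: 19890+0+11·3·8=20154 → min 20154.
Length 5: A..E: k=1: 0+20055+27·5·3=20460; k=2: 1485+19890+27·11·3=22266; k=3: 14820+17316+27·78·3=38454; k=4: 43140+0+27·74·3=49134 → min 20460 | B..F: k=2: 0+20154+5·11·8=20594; k=3: 4290+19188+5·78·8=26598; k=4: 33150+1776+5·74·8=37886; k=5: 20055+0+5·3·8=20175 → min 20175.
Top-level splits: k=1: (A..A)·(B..F) → 0+20175+27·5·8 = 21255; k=2: (A..B)·(C..F) → 1485+20154+27·11·8 = 24015; k=3: (A..C)·(D..F) → 14820+19188+27·78·8 = 50856; k=4: (A..D)·(E..F) → 43140+1776+27·74·8 = 60900; k=5: (A..E)·(F..F) → 20460+0+27·3·8 = 21108.
Best split is after E, i.e. k = 5.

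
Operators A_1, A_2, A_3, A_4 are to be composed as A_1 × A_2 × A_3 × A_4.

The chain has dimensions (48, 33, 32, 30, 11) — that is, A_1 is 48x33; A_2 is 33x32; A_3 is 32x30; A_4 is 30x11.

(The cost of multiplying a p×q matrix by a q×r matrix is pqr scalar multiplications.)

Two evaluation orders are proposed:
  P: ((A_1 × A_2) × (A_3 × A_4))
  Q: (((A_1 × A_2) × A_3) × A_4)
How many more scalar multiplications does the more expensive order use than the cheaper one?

34464

Order P = ((A_1 × A_2) × (A_3 × A_4)): (A_1 × A_2): 48×33 by 33×32 → 48×32, cost 48·33·32 = 50688; (A_3 × A_4): 32×30 by 30×11 → 32×11, cost 32·30·11 = 10560; ((A_1 × A_2) × (A_3 × A_4)): 48×32 by 32×11 → 48×11, cost 48·32·11 = 16896; cumulative 78144. Total 78144.
Order Q = (((A_1 × A_2) × A_3) × A_4): (A_1 × A_2): 48×33 by 33×32 → 48×32, cost 48·33·32 = 50688; ((A_1 × A_2) × A_3): 48×32 by 32×30 → 48×30, cost 48·32·30 = 46080; cumulative 96768; (((A_1 × A_2) × A_3) × A_4): 48×30 by 30×11 → 48×11, cost 48·30·11 = 15840; cumulative 112608. Total 112608.
Difference: |78144 − 112608| = 34464.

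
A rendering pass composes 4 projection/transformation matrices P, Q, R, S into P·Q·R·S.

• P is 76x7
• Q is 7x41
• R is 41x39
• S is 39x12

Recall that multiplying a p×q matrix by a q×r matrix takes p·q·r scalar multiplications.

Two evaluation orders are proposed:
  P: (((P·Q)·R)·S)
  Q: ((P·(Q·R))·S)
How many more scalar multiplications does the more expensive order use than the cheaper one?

111395

Order P = (((P·Q)·R)·S): (P·Q): 76×7 by 7×41 → 76×41, cost 76·7·41 = 21812; ((P·Q)·R): 76×41 by 41×39 → 76×39, cost 76·41·39 = 121524; cumulative 143336; (((P·Q)·R)·S): 76×39 by 39×12 → 76×12, cost 76·39·12 = 35568; cumulative 178904. Total 178904.
Order Q = ((P·(Q·R))·S): (Q·R): 7×41 by 41×39 → 7×39, cost 7·41·39 = 11193; (P·(Q·R)): 76×7 by 7×39 → 76×39, cost 76·7·39 = 20748; cumulative 31941; ((P·(Q·R))·S): 76×39 by 39×12 → 76×12, cost 76·39·12 = 35568; cumulative 67509. Total 67509.
Difference: |178904 − 67509| = 111395.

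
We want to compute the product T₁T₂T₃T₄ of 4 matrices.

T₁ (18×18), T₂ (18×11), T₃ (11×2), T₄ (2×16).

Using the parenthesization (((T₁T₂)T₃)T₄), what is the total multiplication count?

(T₁T₂): 18×18 by 18×11 → 18×11, cost 18·18·11 = 3564
((T₁T₂)T₃): 18×11 by 11×2 → 18×2, cost 18·11·2 = 396; cumulative 3960
(((T₁T₂)T₃)T₄): 18×2 by 2×16 → 18×16, cost 18·2·16 = 576; cumulative 4536
Total: 4536 scalar multiplications.

4536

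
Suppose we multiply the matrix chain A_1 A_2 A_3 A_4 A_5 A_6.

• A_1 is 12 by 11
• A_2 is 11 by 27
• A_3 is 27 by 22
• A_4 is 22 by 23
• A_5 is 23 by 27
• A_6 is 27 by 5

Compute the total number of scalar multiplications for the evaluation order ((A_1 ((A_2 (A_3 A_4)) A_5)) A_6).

(A_3 A_4): 27×22 by 22×23 → 27×23, cost 27·22·23 = 13662
(A_2 (A_3 A_4)): 11×27 by 27×23 → 11×23, cost 11·27·23 = 6831; cumulative 20493
((A_2 (A_3 A_4)) A_5): 11×23 by 23×27 → 11×27, cost 11·23·27 = 6831; cumulative 27324
(A_1 ((A_2 (A_3 A_4)) A_5)): 12×11 by 11×27 → 12×27, cost 12·11·27 = 3564; cumulative 30888
((A_1 ((A_2 (A_3 A_4)) A_5)) A_6): 12×27 by 27×5 → 12×5, cost 12·27·5 = 1620; cumulative 32508
Total: 32508 scalar multiplications.

32508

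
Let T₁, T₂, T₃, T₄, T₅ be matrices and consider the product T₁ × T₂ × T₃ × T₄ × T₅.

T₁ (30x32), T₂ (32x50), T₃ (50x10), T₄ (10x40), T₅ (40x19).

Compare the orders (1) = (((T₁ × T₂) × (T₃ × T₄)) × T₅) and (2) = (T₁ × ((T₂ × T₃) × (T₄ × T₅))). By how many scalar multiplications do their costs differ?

Order (1) = (((T₁ × T₂) × (T₃ × T₄)) × T₅): (T₁ × T₂): 30×32 by 32×50 → 30×50, cost 30·32·50 = 48000; (T₃ × T₄): 50×10 by 10×40 → 50×40, cost 50·10·40 = 20000; ((T₁ × T₂) × (T₃ × T₄)): 30×50 by 50×40 → 30×40, cost 30·50·40 = 60000; cumulative 128000; (((T₁ × T₂) × (T₃ × T₄)) × T₅): 30×40 by 40×19 → 30×19, cost 30·40·19 = 22800; cumulative 150800. Total 150800.
Order (2) = (T₁ × ((T₂ × T₃) × (T₄ × T₅))): (T₂ × T₃): 32×50 by 50×10 → 32×10, cost 32·50·10 = 16000; (T₄ × T₅): 10×40 by 40×19 → 10×19, cost 10·40·19 = 7600; ((T₂ × T₃) × (T₄ × T₅)): 32×10 by 10×19 → 32×19, cost 32·10·19 = 6080; cumulative 29680; (T₁ × ((T₂ × T₃) × (T₄ × T₅))): 30×32 by 32×19 → 30×19, cost 30·32·19 = 18240; cumulative 47920. Total 47920.
Difference: |150800 − 47920| = 102880.

102880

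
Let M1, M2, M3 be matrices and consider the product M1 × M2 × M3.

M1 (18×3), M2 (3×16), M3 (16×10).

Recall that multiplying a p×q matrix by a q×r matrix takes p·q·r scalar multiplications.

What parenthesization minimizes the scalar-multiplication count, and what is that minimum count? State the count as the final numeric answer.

1020

(M1 × (M2 × M3)): cost 1020.
((M1 × M2) × M3): cost 3744.
Optimal: (M1 × (M2 × M3)) with cost 1020.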